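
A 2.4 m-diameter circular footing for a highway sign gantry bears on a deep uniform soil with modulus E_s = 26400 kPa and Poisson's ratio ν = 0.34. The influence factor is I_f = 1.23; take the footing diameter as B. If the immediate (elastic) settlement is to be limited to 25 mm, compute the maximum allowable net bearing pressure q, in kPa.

q ≈ 253 kPa

S_e = q·B·(1−ν²)/E_s · I_f  ⇒  q = S_e·E_s / (B·(1−ν²)·I_f).
q = 0.025 × 26400 / (2.4 × 0.8844 × 1.23) = 252.8 kPa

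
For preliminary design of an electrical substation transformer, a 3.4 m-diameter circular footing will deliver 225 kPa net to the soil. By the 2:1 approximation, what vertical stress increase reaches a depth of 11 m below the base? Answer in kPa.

Δσ_z ≈ 12.5 kPa

By the 2:1 method the load spreads at 1 horizontal : 2 vertical, so at depth z the loaded area has grown by z in each plan dimension:
Δσ ≈ qD²/(D+z)² = 225×3.4²/(3.4+11)² = 12.543 kPa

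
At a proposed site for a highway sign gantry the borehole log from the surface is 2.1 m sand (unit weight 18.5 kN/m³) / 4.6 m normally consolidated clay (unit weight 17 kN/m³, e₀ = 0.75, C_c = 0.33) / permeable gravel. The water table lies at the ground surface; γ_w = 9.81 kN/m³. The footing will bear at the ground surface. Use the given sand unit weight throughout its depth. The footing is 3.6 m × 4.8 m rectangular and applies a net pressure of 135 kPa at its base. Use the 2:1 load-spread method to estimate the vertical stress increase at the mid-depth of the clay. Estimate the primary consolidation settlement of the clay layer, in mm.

Mid-depth of clay below the ground surface: z = 2.1 + 4.6/2 = 4.4 m.
Total vertical stress at mid-clay: σ_v = 18.5×2.1 + 17×2.3 = 77.95 kPa.
Pore pressure: u = 9.81×(4.4 − 0) = 43.164 kPa.
Initial effective stress: σ'_0 = σ_v − u = 77.95 − 43.164 = 34.786 kPa.
Stress increase at mid-clay by the 2:1 spreading method:
Δσ = qBL/((B+z)(L+z)) = 135×3.6×4.8/((3.6+4.4)(4.8+4.4)) = 31.696 kPa
Final effective stress: σ'_f = σ'_0 + Δσ = 34.786 + 31.696 = 66.482 kPa.
Normally consolidated clay, so the full stress increment lies on the virgin compression line:
S_c = C_c·H/(1+e₀)·log₁₀(σ'_f/σ'_0) = 0.33×4.6/(1+0.75)×log₁₀(66.482/34.786)
    = 0.86743 × 0.2813 = 0.244 m

S_c ≈ 244 mm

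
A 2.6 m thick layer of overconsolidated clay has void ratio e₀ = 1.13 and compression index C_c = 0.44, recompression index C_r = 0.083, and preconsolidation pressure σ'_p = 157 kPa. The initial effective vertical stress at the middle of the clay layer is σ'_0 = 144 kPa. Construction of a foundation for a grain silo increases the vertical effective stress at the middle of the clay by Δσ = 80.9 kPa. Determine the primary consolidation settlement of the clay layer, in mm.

Final effective stress: σ'_f = 144 + 80.9 = 224.9 kPa.
σ'_f = 224.9 > σ'_p = 157 kPa, so the stress path crosses the preconsolidation pressure — recompression up to σ'_p, then virgin compression beyond:
S_c = H/(1+e₀)·[C_r·log₁₀(σ'_p/σ'_0) + C_c·log₁₀(σ'_f/σ'_p)]
    = 2.6/2.13 × [0.083×log₁₀(157/144) + 0.44×log₁₀(224.9/157)]
    = 1.2207 × [0.0031156 + 0.06868] = 0.08764 m

S_c ≈ 87.6 mm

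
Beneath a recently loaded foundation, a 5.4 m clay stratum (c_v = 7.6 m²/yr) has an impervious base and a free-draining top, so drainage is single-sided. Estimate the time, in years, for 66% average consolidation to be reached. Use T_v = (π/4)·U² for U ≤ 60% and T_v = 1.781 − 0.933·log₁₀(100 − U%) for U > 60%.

Drainage path length: H_d = H = 5.4 m (single drainage).
U > 60%: T_v = 1.781 − 0.933·log₁₀(100 − 66) = 0.35213.
t = T_v·H_d²/c_v = 0.35213×5.4²/7.6 = 1.351 years.

t ≈ 1.35 years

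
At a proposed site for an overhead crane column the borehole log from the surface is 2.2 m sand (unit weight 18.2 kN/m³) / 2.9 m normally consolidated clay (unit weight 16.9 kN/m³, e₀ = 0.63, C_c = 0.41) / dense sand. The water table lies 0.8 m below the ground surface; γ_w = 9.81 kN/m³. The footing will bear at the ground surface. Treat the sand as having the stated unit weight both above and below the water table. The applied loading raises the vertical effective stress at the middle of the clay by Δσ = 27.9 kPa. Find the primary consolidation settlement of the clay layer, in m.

S_c ≈ 0.18 m

Mid-depth of clay below the ground surface: z = 2.2 + 2.9/2 = 3.65 m.
Total vertical stress at mid-clay: σ_v = 18.2×2.2 + 16.9×1.45 = 64.545 kPa.
Pore pressure: u = 9.81×(3.65 − 0.8) = 27.959 kPa.
Initial effective stress: σ'_0 = σ_v − u = 64.545 − 27.959 = 36.586 kPa.
Final effective stress: σ'_f = σ'_0 + Δσ = 36.586 + 27.9 = 64.486 kPa.
Normally consolidated clay, so the full stress increment lies on the virgin compression line:
S_c = C_c·H/(1+e₀)·log₁₀(σ'_f/σ'_0) = 0.41×2.9/(1+0.63)×log₁₀(64.486/36.586)
    = 0.72945 × 0.24615 = 0.1796 m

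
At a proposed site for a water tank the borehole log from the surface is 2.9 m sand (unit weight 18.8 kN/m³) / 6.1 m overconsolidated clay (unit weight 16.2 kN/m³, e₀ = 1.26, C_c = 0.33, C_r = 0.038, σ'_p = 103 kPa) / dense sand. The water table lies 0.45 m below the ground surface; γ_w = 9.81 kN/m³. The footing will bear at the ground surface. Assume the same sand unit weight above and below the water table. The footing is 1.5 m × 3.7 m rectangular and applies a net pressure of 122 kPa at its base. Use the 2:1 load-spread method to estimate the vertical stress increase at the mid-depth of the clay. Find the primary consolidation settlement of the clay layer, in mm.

S_c ≈ 7.69 mm

Mid-depth of clay below the ground surface: z = 2.9 + 6.1/2 = 5.95 m.
Total vertical stress at mid-clay: σ_v = 18.8×2.9 + 16.2×3.05 = 103.93 kPa.
Pore pressure: u = 9.81×(5.95 − 0.45) = 53.955 kPa.
Initial effective stress: σ'_0 = σ_v − u = 103.93 − 53.955 = 49.975 kPa.
Stress increase at mid-clay by the 2:1 spreading method:
Δσ = qBL/((B+z)(L+z)) = 122×1.5×3.7/((1.5+5.95)(3.7+5.95)) = 9.4182 kPa
Final effective stress: σ'_f = 49.975 + 9.4182 = 59.393 kPa.
σ'_f = 59.393 ≤ σ'_p = 103 kPa, so the clay remains overconsolidated and only the recompression index applies:
S_c = C_r·H/(1+e₀)·log₁₀(σ'_f/σ'_0) = 0.038×6.1/2.26×log₁₀(59.393/49.975)
    = 0.10257 × 0.074982 = 0.007691 m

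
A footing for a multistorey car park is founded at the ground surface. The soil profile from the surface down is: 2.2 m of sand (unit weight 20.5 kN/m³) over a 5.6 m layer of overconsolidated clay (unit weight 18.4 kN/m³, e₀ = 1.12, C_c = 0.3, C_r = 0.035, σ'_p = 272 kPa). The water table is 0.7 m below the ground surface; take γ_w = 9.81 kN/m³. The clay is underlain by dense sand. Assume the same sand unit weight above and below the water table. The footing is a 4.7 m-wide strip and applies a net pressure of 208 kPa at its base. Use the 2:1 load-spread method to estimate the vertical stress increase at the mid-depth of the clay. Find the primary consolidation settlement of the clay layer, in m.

S_c ≈ 0.0421 m

Mid-depth of clay below the ground surface: z = 2.2 + 5.6/2 = 5 m.
Total vertical stress at mid-clay: σ_v = 20.5×2.2 + 18.4×2.8 = 96.62 kPa.
Pore pressure: u = 9.81×(5 − 0.7) = 42.183 kPa.
Initial effective stress: σ'_0 = σ_v − u = 96.62 − 42.183 = 54.437 kPa.
Stress increase at mid-clay by the 2:1 spreading method:
Δσ = qB/(B+z) = 208×4.7/(4.7+5) = 100.78 kPa
Final effective stress: σ'_f = 54.437 + 100.78 = 155.22 kPa.
σ'_f = 155.22 ≤ σ'_p = 272 kPa, so the clay remains overconsolidated and only the recompression index applies:
S_c = C_r·H/(1+e₀)·log₁₀(σ'_f/σ'_0) = 0.035×5.6/2.12×log₁₀(155.22/54.437)
    = 0.092453 × 0.45505 = 0.04207 m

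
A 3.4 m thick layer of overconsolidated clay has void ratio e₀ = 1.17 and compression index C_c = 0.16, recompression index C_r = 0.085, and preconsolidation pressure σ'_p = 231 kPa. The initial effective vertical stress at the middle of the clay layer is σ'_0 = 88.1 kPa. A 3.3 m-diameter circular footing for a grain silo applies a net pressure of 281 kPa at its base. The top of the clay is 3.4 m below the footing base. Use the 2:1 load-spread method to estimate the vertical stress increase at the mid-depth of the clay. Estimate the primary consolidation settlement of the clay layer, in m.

Mid-depth of clay below the footing base: z = 3.4 + 3.4/2 = 5.1 m.
Stress increase at mid-clay by the 2:1 spreading method:
Δσ ≈ qD²/(D+z)² = 281×3.3²/(3.3+5.1)² = 43.369 kPa
Final effective stress: σ'_f = 88.1 + 43.369 = 131.47 kPa.
σ'_f = 131.47 ≤ σ'_p = 231 kPa, so the clay remains overconsolidated and only the recompression index applies:
S_c = C_r·H/(1+e₀)·log₁₀(σ'_f/σ'_0) = 0.085×3.4/2.17×log₁₀(131.47/88.1)
    = 0.13318 × 0.17385 = 0.02315 m

S_c ≈ 0.0232 m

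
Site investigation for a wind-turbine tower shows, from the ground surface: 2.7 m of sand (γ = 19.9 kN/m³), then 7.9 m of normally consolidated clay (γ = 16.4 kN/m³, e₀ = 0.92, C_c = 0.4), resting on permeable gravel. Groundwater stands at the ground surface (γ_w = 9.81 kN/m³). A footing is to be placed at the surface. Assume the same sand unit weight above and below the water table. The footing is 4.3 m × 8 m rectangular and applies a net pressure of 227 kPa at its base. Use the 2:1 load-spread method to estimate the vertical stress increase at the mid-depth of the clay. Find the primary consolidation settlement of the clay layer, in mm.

S_c ≈ 464 mm

Mid-depth of clay below the ground surface: z = 2.7 + 7.9/2 = 6.65 m.
Total vertical stress at mid-clay: σ_v = 19.9×2.7 + 16.4×3.95 = 118.51 kPa.
Pore pressure: u = 9.81×(6.65 − 0) = 65.237 kPa.
Initial effective stress: σ'_0 = σ_v − u = 118.51 − 65.237 = 53.273 kPa.
Stress increase at mid-clay by the 2:1 spreading method:
Δσ = qBL/((B+z)(L+z)) = 227×4.3×8/((4.3+6.65)(8+6.65)) = 48.678 kPa
Final effective stress: σ'_f = σ'_0 + Δσ = 53.273 + 48.678 = 101.95 kPa.
Normally consolidated clay, so the full stress increment lies on the virgin compression line:
S_c = C_c·H/(1+e₀)·log₁₀(σ'_f/σ'_0) = 0.4×7.9/(1+0.92)×log₁₀(101.95/53.273)
    = 1.6458 × 0.28188 = 0.4639 m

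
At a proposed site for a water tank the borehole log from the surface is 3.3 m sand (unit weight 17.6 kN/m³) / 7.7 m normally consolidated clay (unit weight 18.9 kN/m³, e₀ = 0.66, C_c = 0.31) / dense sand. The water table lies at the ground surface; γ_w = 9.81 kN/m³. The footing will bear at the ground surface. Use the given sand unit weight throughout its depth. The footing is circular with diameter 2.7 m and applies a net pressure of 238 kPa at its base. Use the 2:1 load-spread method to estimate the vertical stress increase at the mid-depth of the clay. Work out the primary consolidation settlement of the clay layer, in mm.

S_c ≈ 161 mm

Mid-depth of clay below the ground surface: z = 3.3 + 7.7/2 = 7.15 m.
Total vertical stress at mid-clay: σ_v = 17.6×3.3 + 18.9×3.85 = 130.84 kPa.
Pore pressure: u = 9.81×(7.15 − 0) = 70.142 kPa.
Initial effective stress: σ'_0 = σ_v − u = 130.84 − 70.142 = 60.698 kPa.
Stress increase at mid-clay by the 2:1 spreading method:
Δσ ≈ qD²/(D+z)² = 238×2.7²/(2.7+7.15)² = 17.883 kPa
Final effective stress: σ'_f = σ'_0 + Δσ = 60.698 + 17.883 = 78.581 kPa.
Normally consolidated clay, so the full stress increment lies on the virgin compression line:
S_c = C_c·H/(1+e₀)·log₁₀(σ'_f/σ'_0) = 0.31×7.7/(1+0.66)×log₁₀(78.581/60.698)
    = 1.438 × 0.11214 = 0.1613 m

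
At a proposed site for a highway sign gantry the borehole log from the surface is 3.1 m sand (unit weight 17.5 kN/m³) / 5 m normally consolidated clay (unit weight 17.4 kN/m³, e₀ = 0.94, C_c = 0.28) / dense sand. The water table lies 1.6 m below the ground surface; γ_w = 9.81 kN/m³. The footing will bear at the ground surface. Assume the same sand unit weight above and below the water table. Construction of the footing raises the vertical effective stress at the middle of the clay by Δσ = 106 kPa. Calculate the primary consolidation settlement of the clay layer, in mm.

S_c ≈ 324 mm

Mid-depth of clay below the ground surface: z = 3.1 + 5/2 = 5.6 m.
Total vertical stress at mid-clay: σ_v = 17.5×3.1 + 17.4×2.5 = 97.75 kPa.
Pore pressure: u = 9.81×(5.6 − 1.6) = 39.24 kPa.
Initial effective stress: σ'_0 = σ_v − u = 97.75 − 39.24 = 58.51 kPa.
Final effective stress: σ'_f = σ'_0 + Δσ = 58.51 + 106 = 164.51 kPa.
Normally consolidated clay, so the full stress increment lies on the virgin compression line:
S_c = C_c·H/(1+e₀)·log₁₀(σ'_f/σ'_0) = 0.28×5/(1+0.94)×log₁₀(164.51/58.51)
    = 0.72165 × 0.44896 = 0.324 m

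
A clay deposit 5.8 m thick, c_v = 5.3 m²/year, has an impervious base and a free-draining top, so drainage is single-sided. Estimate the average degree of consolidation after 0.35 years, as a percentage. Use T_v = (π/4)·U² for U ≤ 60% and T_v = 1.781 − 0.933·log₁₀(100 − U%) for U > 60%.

U ≈ 26.5 %

Drainage path length: H_d = H = 5.8 m (single drainage).
T_v = c_v·t/H_d² = 5.3×0.35/5.8² = 0.055143.
T_v = 0.055143 corresponds to the U ≤ 60% branch:
U = √(4T_v/π) = 0.265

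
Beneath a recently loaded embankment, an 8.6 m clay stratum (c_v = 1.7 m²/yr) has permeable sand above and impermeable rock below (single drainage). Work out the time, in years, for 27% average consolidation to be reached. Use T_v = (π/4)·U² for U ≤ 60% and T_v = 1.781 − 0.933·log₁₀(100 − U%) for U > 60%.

Drainage path length: H_d = H = 8.6 m (single drainage).
U ≤ 60%: T_v = (π/4)·U² = (π/4)×0.27² = 0.057256.
t = T_v·H_d²/c_v = 0.057256×8.6²/1.7 = 2.491 years.

t ≈ 2.49 years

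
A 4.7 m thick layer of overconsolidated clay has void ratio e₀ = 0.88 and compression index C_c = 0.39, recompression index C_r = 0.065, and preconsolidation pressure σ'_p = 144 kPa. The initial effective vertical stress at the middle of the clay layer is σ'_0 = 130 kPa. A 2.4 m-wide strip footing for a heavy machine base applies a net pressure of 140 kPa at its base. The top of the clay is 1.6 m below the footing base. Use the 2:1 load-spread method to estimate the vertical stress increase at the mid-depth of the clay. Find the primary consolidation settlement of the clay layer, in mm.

Mid-depth of clay below the footing base: z = 1.6 + 4.7/2 = 3.95 m.
Stress increase at mid-clay by the 2:1 spreading method:
Δσ = qB/(B+z) = 140×2.4/(2.4+3.95) = 52.913 kPa
Final effective stress: σ'_f = 130 + 52.913 = 182.91 kPa.
σ'_f = 182.91 > σ'_p = 144 kPa, so the stress path crosses the preconsolidation pressure — recompression up to σ'_p, then virgin compression beyond:
S_c = H/(1+e₀)·[C_r·log₁₀(σ'_p/σ'_0) + C_c·log₁₀(σ'_f/σ'_p)]
    = 4.7/1.88 × [0.065×log₁₀(144/130) + 0.39×log₁₀(182.91/144)]
    = 2.5 × [0.0028872 + 0.040511] = 0.1085 m

S_c ≈ 108 mm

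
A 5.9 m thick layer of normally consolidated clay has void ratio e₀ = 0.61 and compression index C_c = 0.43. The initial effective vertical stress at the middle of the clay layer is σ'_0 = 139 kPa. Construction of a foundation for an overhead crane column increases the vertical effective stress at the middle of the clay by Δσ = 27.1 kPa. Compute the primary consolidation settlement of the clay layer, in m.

S_c ≈ 0.122 m

Final effective stress: σ'_f = σ'_0 + Δσ = 139 + 27.1 = 166.1 kPa.
Normally consolidated clay, so the full stress increment lies on the virgin compression line:
S_c = C_c·H/(1+e₀)·log₁₀(σ'_f/σ'_0) = 0.43×5.9/(1+0.61)×log₁₀(166.1/139)
    = 1.5758 × 0.077355 = 0.1219 m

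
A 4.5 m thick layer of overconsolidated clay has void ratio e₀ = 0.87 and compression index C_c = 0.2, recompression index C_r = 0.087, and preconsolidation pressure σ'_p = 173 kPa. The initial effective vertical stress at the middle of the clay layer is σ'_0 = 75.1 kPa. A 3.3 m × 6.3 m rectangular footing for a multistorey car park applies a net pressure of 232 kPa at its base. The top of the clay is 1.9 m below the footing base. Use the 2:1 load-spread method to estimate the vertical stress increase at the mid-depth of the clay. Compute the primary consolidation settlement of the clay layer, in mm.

Mid-depth of clay below the footing base: z = 1.9 + 4.5/2 = 4.15 m.
Stress increase at mid-clay by the 2:1 spreading method:
Δσ = qBL/((B+z)(L+z)) = 232×3.3×6.3/((3.3+4.15)(6.3+4.15)) = 61.954 kPa
Final effective stress: σ'_f = 75.1 + 61.954 = 137.05 kPa.
σ'_f = 137.05 ≤ σ'_p = 173 kPa, so the clay remains overconsolidated and only the recompression index applies:
S_c = C_r·H/(1+e₀)·log₁₀(σ'_f/σ'_0) = 0.087×4.5/1.87×log₁₀(137.05/75.1)
    = 0.20936 × 0.26124 = 0.05469 m

S_c ≈ 54.7 mm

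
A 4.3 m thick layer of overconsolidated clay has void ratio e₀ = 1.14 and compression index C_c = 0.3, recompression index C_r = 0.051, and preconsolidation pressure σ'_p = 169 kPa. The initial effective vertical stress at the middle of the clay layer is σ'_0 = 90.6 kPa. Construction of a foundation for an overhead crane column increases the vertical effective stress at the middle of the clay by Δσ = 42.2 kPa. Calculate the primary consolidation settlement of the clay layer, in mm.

Final effective stress: σ'_f = 90.6 + 42.2 = 132.8 kPa.
σ'_f = 132.8 ≤ σ'_p = 169 kPa, so the clay remains overconsolidated and only the recompression index applies:
S_c = C_r·H/(1+e₀)·log₁₀(σ'_f/σ'_0) = 0.051×4.3/2.14×log₁₀(132.8/90.6)
    = 0.10247 × 0.16607 = 0.01702 m

S_c ≈ 17 mm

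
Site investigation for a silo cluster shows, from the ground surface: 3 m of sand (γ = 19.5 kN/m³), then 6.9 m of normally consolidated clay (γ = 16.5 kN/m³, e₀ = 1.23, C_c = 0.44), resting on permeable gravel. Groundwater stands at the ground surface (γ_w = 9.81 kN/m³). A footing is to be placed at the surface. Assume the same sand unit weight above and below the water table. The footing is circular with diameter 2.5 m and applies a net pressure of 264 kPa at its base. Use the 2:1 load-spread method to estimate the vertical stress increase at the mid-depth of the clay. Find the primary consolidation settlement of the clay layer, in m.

Mid-depth of clay below the ground surface: z = 3 + 6.9/2 = 6.45 m.
Total vertical stress at mid-clay: σ_v = 19.5×3 + 16.5×3.45 = 115.43 kPa.
Pore pressure: u = 9.81×(6.45 − 0) = 63.275 kPa.
Initial effective stress: σ'_0 = σ_v − u = 115.43 − 63.275 = 52.155 kPa.
Stress increase at mid-clay by the 2:1 spreading method:
Δσ ≈ qD²/(D+z)² = 264×2.5²/(2.5+6.45)² = 20.599 kPa
Final effective stress: σ'_f = σ'_0 + Δσ = 52.155 + 20.599 = 72.754 kPa.
Normally consolidated clay, so the full stress increment lies on the virgin compression line:
S_c = C_c·H/(1+e₀)·log₁₀(σ'_f/σ'_0) = 0.44×6.9/(1+1.23)×log₁₀(72.754/52.155)
    = 1.3614 × 0.14456 = 0.1968 m

S_c ≈ 0.197 m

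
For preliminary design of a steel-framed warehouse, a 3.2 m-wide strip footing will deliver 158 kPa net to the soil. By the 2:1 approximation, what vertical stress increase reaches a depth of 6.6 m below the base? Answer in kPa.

Δσ_z ≈ 51.6 kPa

By the 2:1 method the load spreads at 1 horizontal : 2 vertical, so at depth z the loaded area has grown by z in each plan dimension:
Δσ = qB/(B+z) = 158×3.2/(3.2+6.6) = 51.592 kPa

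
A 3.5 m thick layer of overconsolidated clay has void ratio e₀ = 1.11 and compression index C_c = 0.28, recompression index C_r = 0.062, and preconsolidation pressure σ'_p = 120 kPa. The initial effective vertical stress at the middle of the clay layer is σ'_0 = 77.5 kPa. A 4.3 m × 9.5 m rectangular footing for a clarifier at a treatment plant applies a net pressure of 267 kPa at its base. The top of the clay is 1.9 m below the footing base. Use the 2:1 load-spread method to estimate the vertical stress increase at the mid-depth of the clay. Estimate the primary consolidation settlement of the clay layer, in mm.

S_c ≈ 103 mm

Mid-depth of clay below the footing base: z = 1.9 + 3.5/2 = 3.65 m.
Stress increase at mid-clay by the 2:1 spreading method:
Δσ = qBL/((B+z)(L+z)) = 267×4.3×9.5/((4.3+3.65)(9.5+3.65)) = 104.33 kPa
Final effective stress: σ'_f = 77.5 + 104.33 = 181.83 kPa.
σ'_f = 181.83 > σ'_p = 120 kPa, so the stress path crosses the preconsolidation pressure — recompression up to σ'_p, then virgin compression beyond:
S_c = H/(1+e₀)·[C_r·log₁₀(σ'_p/σ'_0) + C_c·log₁₀(σ'_f/σ'_p)]
    = 3.5/2.11 × [0.062×log₁₀(120/77.5) + 0.28×log₁₀(181.83/120)]
    = 1.6588 × [0.011773 + 0.050536] = 0.1034 m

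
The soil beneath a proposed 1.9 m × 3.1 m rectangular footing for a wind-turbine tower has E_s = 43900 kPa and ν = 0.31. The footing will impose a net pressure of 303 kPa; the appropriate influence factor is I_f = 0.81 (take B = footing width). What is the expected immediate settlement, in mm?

S_e ≈ 9.6 mm

Immediate (elastic) settlement: S_e = q·B·(1−ν²)/E_s · I_f.
S_e = 303 × 1.9 × (1 − 0.31²) / 43900 × 0.81
    = 303 × 1.9 × 0.9039 / 43900 × 0.81
    = 0.009601 m = 9.601 mm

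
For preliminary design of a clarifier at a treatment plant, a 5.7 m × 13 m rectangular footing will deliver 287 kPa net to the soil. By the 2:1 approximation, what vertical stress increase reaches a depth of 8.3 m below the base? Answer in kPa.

By the 2:1 method the load spreads at 1 horizontal : 2 vertical, so at depth z the loaded area has grown by z in each plan dimension:
Δσ = qBL/((B+z)(L+z)) = 287×5.7×13/((5.7+8.3)(13+8.3)) = 71.317 kPa

Δσ_z ≈ 71.3 kPa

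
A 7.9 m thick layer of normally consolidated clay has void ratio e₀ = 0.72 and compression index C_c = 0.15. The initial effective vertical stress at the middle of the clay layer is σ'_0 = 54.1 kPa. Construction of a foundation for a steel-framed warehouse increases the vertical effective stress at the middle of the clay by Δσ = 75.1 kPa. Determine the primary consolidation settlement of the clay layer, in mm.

S_c ≈ 260 mm

Final effective stress: σ'_f = σ'_0 + Δσ = 54.1 + 75.1 = 129.2 kPa.
Normally consolidated clay, so the full stress increment lies on the virgin compression line:
S_c = C_c·H/(1+e₀)·log₁₀(σ'_f/σ'_0) = 0.15×7.9/(1+0.72)×log₁₀(129.2/54.1)
    = 0.68895 × 0.37807 = 0.2605 m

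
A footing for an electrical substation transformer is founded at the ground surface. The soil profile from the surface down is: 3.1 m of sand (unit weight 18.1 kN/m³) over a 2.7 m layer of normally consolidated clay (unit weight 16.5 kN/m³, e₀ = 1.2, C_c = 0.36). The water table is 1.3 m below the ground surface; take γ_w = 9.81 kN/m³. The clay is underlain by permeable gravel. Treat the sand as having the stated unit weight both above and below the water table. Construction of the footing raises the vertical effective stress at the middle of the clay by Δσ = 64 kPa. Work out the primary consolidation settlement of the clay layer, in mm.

S_c ≈ 164 mm

Mid-depth of clay below the ground surface: z = 3.1 + 2.7/2 = 4.45 m.
Total vertical stress at mid-clay: σ_v = 18.1×3.1 + 16.5×1.35 = 78.385 kPa.
Pore pressure: u = 9.81×(4.45 − 1.3) = 30.902 kPa.
Initial effective stress: σ'_0 = σ_v − u = 78.385 − 30.902 = 47.483 kPa.
Final effective stress: σ'_f = σ'_0 + Δσ = 47.483 + 64 = 111.48 kPa.
Normally consolidated clay, so the full stress increment lies on the virgin compression line:
S_c = C_c·H/(1+e₀)·log₁₀(σ'_f/σ'_0) = 0.36×2.7/(1+1.2)×log₁₀(111.48/47.483)
    = 0.44182 × 0.37066 = 0.1638 m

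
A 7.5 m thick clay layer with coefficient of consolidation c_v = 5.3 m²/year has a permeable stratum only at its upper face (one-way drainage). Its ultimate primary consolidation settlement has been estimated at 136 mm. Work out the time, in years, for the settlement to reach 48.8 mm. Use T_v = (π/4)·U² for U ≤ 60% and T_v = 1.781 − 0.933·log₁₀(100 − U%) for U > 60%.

Drainage path length: H_d = H = 7.5 m (single drainage).
U = S(t)/S_ult = 48.8/136 = 0.3588.
U ≤ 60%: T_v = (π/4)·U² = (π/4)×0.35882² = 0.10112.
t = T_v·H_d²/c_v = 0.10112×7.5²/5.3 = 1.073 years.

t ≈ 1.07 years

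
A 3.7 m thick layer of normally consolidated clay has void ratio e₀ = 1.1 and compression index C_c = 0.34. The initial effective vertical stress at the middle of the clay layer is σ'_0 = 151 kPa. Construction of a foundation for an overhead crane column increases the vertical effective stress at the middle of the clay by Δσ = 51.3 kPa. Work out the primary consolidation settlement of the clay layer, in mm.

S_c ≈ 76.1 mm

Final effective stress: σ'_f = σ'_0 + Δσ = 151 + 51.3 = 202.3 kPa.
Normally consolidated clay, so the full stress increment lies on the virgin compression line:
S_c = C_c·H/(1+e₀)·log₁₀(σ'_f/σ'_0) = 0.34×3.7/(1+1.1)×log₁₀(202.3/151)
    = 0.59905 × 0.12702 = 0.07609 m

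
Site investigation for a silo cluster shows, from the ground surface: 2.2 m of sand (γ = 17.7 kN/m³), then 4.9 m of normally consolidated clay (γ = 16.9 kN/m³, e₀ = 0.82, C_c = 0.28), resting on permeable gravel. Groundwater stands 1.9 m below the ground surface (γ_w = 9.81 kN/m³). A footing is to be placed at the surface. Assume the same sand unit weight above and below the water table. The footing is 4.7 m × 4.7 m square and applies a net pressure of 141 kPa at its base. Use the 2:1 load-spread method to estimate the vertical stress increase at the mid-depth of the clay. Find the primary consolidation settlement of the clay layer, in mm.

S_c ≈ 167 mm

Mid-depth of clay below the ground surface: z = 2.2 + 4.9/2 = 4.65 m.
Total vertical stress at mid-clay: σ_v = 17.7×2.2 + 16.9×2.45 = 80.345 kPa.
Pore pressure: u = 9.81×(4.65 − 1.9) = 26.978 kPa.
Initial effective stress: σ'_0 = σ_v − u = 80.345 − 26.978 = 53.367 kPa.
Stress increase at mid-clay by the 2:1 spreading method:
Δσ = qBL/((B+z)(L+z)) = 141×4.7×4.7/((4.7+4.65)(4.7+4.65)) = 35.628 kPa
Final effective stress: σ'_f = σ'_0 + Δσ = 53.367 + 35.628 = 88.995 kPa.
Normally consolidated clay, so the full stress increment lies on the virgin compression line:
S_c = C_c·H/(1+e₀)·log₁₀(σ'_f/σ'_0) = 0.28×4.9/(1+0.82)×log₁₀(88.995/53.367)
    = 0.75385 × 0.22209 = 0.1674 m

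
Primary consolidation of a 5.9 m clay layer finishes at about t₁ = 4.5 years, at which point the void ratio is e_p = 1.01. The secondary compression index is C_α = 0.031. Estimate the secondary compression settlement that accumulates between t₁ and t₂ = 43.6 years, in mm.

Secondary compression: S_s = C_α·H/(1+e_p)·log₁₀(t₂/t₁)
S_s = 0.031×5.9/(1+1.01)×log₁₀(43.6/4.5)
    = 0.091 × 0.9863 = 0.08975 m

S_s ≈ 89.7 mm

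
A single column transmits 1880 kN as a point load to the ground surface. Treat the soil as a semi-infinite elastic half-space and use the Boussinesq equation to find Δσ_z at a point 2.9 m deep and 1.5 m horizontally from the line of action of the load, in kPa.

Δσ_z ≈ 59 kPa

Boussinesq vertical stress below a point load on an elastic half-space:
Δσ_z = 3P/(2πz²) · [1 + (r/z)²]^(−5/2)
r/z = 1.5/2.9 = 0.51724; [1+(r/z)²]^(−5/2) = 0.55284.
Δσ_z = 3×1880/(2π×2.9²) × 0.55284 = 106.73 × 0.55284 = 59 kPa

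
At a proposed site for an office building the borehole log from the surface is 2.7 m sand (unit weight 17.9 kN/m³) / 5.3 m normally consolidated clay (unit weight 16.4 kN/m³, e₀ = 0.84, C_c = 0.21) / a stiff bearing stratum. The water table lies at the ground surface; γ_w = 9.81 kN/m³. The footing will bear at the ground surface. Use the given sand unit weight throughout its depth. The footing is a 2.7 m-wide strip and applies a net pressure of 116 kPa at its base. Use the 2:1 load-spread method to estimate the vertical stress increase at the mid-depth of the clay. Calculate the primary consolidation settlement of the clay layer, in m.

Mid-depth of clay below the ground surface: z = 2.7 + 5.3/2 = 5.35 m.
Total vertical stress at mid-clay: σ_v = 17.9×2.7 + 16.4×2.65 = 91.79 kPa.
Pore pressure: u = 9.81×(5.35 − 0) = 52.483 kPa.
Initial effective stress: σ'_0 = σ_v − u = 91.79 − 52.483 = 39.307 kPa.
Stress increase at mid-clay by the 2:1 spreading method:
Δσ = qB/(B+z) = 116×2.7/(2.7+5.35) = 38.907 kPa
Final effective stress: σ'_f = σ'_0 + Δσ = 39.307 + 38.907 = 78.214 kPa.
Normally consolidated clay, so the full stress increment lies on the virgin compression line:
S_c = C_c·H/(1+e₀)·log₁₀(σ'_f/σ'_0) = 0.21×5.3/(1+0.84)×log₁₀(78.214/39.307)
    = 0.60489 × 0.29881 = 0.1807 m

S_c ≈ 0.181 m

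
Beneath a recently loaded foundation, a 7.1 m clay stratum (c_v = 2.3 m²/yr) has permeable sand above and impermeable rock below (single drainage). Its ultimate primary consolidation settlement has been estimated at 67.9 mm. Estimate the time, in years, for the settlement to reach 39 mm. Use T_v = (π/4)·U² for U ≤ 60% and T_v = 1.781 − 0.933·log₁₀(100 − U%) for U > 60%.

t ≈ 5.68 years

Drainage path length: H_d = H = 7.1 m (single drainage).
U = S(t)/S_ult = 39/67.9 = 0.5744.
U ≤ 60%: T_v = (π/4)·U² = (π/4)×0.57437² = 0.25911.
t = T_v·H_d²/c_v = 0.25911×7.1²/2.3 = 5.679 years.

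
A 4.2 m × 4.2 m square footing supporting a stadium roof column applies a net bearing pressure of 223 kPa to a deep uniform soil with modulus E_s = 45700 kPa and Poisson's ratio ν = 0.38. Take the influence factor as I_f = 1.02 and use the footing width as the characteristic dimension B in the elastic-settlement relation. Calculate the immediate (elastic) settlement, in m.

Immediate (elastic) settlement: S_e = q·B·(1−ν²)/E_s · I_f.
S_e = 223 × 4.2 × (1 − 0.38²) / 45700 × 1.02
    = 223 × 4.2 × 0.8556 / 45700 × 1.02
    = 0.01789 m

S_e ≈ 0.0179 m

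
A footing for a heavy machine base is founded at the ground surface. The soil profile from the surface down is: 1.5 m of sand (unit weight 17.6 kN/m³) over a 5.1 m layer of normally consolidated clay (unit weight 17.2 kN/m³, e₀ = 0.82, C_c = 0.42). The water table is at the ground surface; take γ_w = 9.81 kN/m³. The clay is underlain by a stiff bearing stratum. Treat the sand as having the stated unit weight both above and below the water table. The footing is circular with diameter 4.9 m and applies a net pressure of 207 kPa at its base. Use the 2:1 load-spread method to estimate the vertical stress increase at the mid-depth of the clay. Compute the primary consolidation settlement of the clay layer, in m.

S_c ≈ 0.567 m

Mid-depth of clay below the ground surface: z = 1.5 + 5.1/2 = 4.05 m.
Total vertical stress at mid-clay: σ_v = 17.6×1.5 + 17.2×2.55 = 70.26 kPa.
Pore pressure: u = 9.81×(4.05 − 0) = 39.73 kPa.
Initial effective stress: σ'_0 = σ_v − u = 70.26 − 39.73 = 30.53 kPa.
Stress increase at mid-clay by the 2:1 spreading method:
Δσ ≈ qD²/(D+z)² = 207×4.9²/(4.9+4.05)² = 62.046 kPa
Final effective stress: σ'_f = σ'_0 + Δσ = 30.53 + 62.046 = 92.576 kPa.
Normally consolidated clay, so the full stress increment lies on the virgin compression line:
S_c = C_c·H/(1+e₀)·log₁₀(σ'_f/σ'_0) = 0.42×5.1/(1+0.82)×log₁₀(92.576/30.53)
    = 1.1769 × 0.48177 = 0.567 m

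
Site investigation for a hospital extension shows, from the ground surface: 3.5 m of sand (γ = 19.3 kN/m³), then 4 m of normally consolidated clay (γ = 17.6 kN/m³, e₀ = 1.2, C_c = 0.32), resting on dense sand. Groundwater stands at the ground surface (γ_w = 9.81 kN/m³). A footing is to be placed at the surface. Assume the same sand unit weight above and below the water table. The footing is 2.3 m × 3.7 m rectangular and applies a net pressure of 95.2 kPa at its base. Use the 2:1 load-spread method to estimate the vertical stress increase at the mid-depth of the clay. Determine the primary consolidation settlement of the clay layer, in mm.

Mid-depth of clay below the ground surface: z = 3.5 + 4/2 = 5.5 m.
Total vertical stress at mid-clay: σ_v = 19.3×3.5 + 17.6×2 = 102.75 kPa.
Pore pressure: u = 9.81×(5.5 − 0) = 53.955 kPa.
Initial effective stress: σ'_0 = σ_v − u = 102.75 − 53.955 = 48.795 kPa.
Stress increase at mid-clay by the 2:1 spreading method:
Δσ = qBL/((B+z)(L+z)) = 95.2×2.3×3.7/((2.3+5.5)(3.7+5.5)) = 11.29 kPa
Final effective stress: σ'_f = σ'_0 + Δσ = 48.795 + 11.29 = 60.085 kPa.
Normally consolidated clay, so the full stress increment lies on the virgin compression line:
S_c = C_c·H/(1+e₀)·log₁₀(σ'_f/σ'_0) = 0.32×4/(1+1.2)×log₁₀(60.085/48.795)
    = 0.58182 × 0.090391 = 0.05259 m

S_c ≈ 52.6 mm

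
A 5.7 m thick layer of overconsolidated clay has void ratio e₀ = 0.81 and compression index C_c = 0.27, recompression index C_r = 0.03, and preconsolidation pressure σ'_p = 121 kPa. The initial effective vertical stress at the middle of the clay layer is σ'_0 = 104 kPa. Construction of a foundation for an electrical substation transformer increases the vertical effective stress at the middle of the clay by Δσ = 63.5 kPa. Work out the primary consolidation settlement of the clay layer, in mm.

Final effective stress: σ'_f = 104 + 63.5 = 167.5 kPa.
σ'_f = 167.5 > σ'_p = 121 kPa, so the stress path crosses the preconsolidation pressure — recompression up to σ'_p, then virgin compression beyond:
S_c = H/(1+e₀)·[C_r·log₁₀(σ'_p/σ'_0) + C_c·log₁₀(σ'_f/σ'_p)]
    = 5.7/1.81 × [0.03×log₁₀(121/104) + 0.27×log₁₀(167.5/121)]
    = 3.1492 × [0.0019726 + 0.038132] = 0.1263 m

S_c ≈ 126 mm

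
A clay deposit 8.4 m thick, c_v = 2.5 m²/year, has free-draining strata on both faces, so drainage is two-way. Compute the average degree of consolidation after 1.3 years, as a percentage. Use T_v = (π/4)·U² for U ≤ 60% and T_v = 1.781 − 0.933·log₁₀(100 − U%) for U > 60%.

U ≈ 48.4 %

Drainage path length: H_d = H/2 = 4.2 m (double drainage).
T_v = c_v·t/H_d² = 2.5×1.3/4.2² = 0.18424.
T_v = 0.18424 corresponds to the U ≤ 60% branch:
U = √(4T_v/π) = 0.4843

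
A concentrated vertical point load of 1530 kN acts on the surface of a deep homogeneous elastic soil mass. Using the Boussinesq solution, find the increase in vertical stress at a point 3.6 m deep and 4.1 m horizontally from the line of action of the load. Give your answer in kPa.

Boussinesq vertical stress below a point load on an elastic half-space:
Δσ_z = 3P/(2πz²) · [1 + (r/z)²]^(−5/2)
r/z = 4.1/3.6 = 1.1389; [1+(r/z)²]^(−5/2) = 0.12504.
Δσ_z = 3×1530/(2π×3.6²) × 0.12504 = 56.367 × 0.12504 = 7.048 kPa

Δσ_z ≈ 7.05 kPa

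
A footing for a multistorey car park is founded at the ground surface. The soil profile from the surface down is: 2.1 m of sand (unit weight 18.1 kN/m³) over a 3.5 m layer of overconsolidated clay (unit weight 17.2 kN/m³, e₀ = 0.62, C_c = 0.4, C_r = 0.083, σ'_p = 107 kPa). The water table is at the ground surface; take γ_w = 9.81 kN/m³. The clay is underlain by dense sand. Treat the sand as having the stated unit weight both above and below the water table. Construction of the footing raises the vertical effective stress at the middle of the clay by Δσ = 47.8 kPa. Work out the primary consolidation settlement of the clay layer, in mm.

S_c ≈ 73.7 mm

Mid-depth of clay below the ground surface: z = 2.1 + 3.5/2 = 3.85 m.
Total vertical stress at mid-clay: σ_v = 18.1×2.1 + 17.2×1.75 = 68.11 kPa.
Pore pressure: u = 9.81×(3.85 − 0) = 37.769 kPa.
Initial effective stress: σ'_0 = σ_v − u = 68.11 − 37.769 = 30.341 kPa.
Final effective stress: σ'_f = 30.341 + 47.8 = 78.141 kPa.
σ'_f = 78.141 ≤ σ'_p = 107 kPa, so the clay remains overconsolidated and only the recompression index applies:
S_c = C_r·H/(1+e₀)·log₁₀(σ'_f/σ'_0) = 0.083×3.5/1.62×log₁₀(78.141/30.341)
    = 0.17932 × 0.41085 = 0.07367 m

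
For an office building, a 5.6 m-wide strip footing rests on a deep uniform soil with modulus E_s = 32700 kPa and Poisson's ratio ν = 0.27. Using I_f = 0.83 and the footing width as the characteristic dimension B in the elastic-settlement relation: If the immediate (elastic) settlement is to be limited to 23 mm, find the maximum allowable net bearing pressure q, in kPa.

S_e = q·B·(1−ν²)/E_s · I_f  ⇒  q = S_e·E_s / (B·(1−ν²)·I_f).
q = 0.023 × 32700 / (5.6 × 0.9271 × 0.83) = 174.5 kPa

q ≈ 175 kPa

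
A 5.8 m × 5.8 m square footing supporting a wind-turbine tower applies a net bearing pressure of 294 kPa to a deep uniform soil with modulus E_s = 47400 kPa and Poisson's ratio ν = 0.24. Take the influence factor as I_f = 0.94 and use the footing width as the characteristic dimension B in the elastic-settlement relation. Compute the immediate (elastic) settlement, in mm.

S_e ≈ 31.9 mm

Immediate (elastic) settlement: S_e = q·B·(1−ν²)/E_s · I_f.
S_e = 294 × 5.8 × (1 − 0.24²) / 47400 × 0.94
    = 294 × 5.8 × 0.9424 / 47400 × 0.94
    = 0.03187 m = 31.87 mm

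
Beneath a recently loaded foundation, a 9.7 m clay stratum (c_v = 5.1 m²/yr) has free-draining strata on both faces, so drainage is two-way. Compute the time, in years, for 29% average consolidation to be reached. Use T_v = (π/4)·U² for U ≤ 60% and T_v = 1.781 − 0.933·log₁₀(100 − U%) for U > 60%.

t ≈ 0.305 years

Drainage path length: H_d = H/2 = 4.85 m (double drainage).
U ≤ 60%: T_v = (π/4)·U² = (π/4)×0.29² = 0.066052.
t = T_v·H_d²/c_v = 0.066052×4.85²/5.1 = 0.3046 years.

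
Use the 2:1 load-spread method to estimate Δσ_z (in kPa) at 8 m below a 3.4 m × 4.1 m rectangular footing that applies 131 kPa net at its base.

Δσ_z ≈ 13.2 kPa

By the 2:1 method the load spreads at 1 horizontal : 2 vertical, so at depth z the loaded area has grown by z in each plan dimension:
Δσ = qBL/((B+z)(L+z)) = 131×3.4×4.1/((3.4+8)(4.1+8)) = 13.239 kPa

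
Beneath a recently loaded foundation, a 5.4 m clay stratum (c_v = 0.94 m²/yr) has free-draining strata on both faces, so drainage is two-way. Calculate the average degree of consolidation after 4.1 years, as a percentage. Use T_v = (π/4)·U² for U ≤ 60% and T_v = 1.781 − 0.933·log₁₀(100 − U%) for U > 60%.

U ≈ 78 %

Drainage path length: H_d = H/2 = 2.7 m (double drainage).
T_v = c_v·t/H_d² = 0.94×4.1/2.7² = 0.52867.
T_v = 0.52867 corresponds to the U > 60% branch:
U = 1 − 10^((1.781 − T_v)/0.933)/100 = 0.7801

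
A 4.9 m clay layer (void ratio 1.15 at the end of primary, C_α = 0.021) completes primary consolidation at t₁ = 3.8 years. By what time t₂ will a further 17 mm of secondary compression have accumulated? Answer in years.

S_s = C_α·H/(1+e_p)·log₁₀(t₂/t₁) ⇒ log₁₀(t₂/t₁) = S_s·(1+e_p)/(C_α·H).
log₁₀(t₂/t₁) = 0.017 × (1+1.15) / (0.021×4.9) = 0.3552
t₂ = t₁ × 10^0.3552 = 3.8 × 2.266 = 8.61 years

t₂ ≈ 8.61 years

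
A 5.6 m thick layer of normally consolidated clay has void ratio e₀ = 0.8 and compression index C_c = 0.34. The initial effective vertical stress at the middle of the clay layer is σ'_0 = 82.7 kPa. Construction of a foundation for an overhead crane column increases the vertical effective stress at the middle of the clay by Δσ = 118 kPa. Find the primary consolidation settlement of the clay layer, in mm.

S_c ≈ 407 mm

Final effective stress: σ'_f = σ'_0 + Δσ = 82.7 + 118 = 200.7 kPa.
Normally consolidated clay, so the full stress increment lies on the virgin compression line:
S_c = C_c·H/(1+e₀)·log₁₀(σ'_f/σ'_0) = 0.34×5.6/(1+0.8)×log₁₀(200.7/82.7)
    = 1.0578 × 0.38504 = 0.4073 m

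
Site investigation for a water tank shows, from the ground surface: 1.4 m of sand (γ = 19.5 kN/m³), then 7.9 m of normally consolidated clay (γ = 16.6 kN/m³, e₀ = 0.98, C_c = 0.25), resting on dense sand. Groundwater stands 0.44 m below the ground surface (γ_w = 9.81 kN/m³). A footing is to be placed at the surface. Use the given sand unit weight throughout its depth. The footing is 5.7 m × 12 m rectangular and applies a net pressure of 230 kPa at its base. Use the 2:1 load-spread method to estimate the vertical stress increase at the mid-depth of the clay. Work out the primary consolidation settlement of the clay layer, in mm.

S_c ≈ 452 mm

Mid-depth of clay below the ground surface: z = 1.4 + 7.9/2 = 5.35 m.
Total vertical stress at mid-clay: σ_v = 19.5×1.4 + 16.6×3.95 = 92.87 kPa.
Pore pressure: u = 9.81×(5.35 − 0.44) = 48.167 kPa.
Initial effective stress: σ'_0 = σ_v − u = 92.87 − 48.167 = 44.703 kPa.
Stress increase at mid-clay by the 2:1 spreading method:
Δσ = qBL/((B+z)(L+z)) = 230×5.7×12/((5.7+5.35)(12+5.35)) = 82.058 kPa
Final effective stress: σ'_f = σ'_0 + Δσ = 44.703 + 82.058 = 126.76 kPa.
Normally consolidated clay, so the full stress increment lies on the virgin compression line:
S_c = C_c·H/(1+e₀)·log₁₀(σ'_f/σ'_0) = 0.25×7.9/(1+0.98)×log₁₀(126.76/44.703)
    = 0.99747 × 0.45265 = 0.4515 m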